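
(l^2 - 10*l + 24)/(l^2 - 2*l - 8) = (l - 6)/(l + 2)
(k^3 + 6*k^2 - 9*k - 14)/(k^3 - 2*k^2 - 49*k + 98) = (k + 1)/(k - 7)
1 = 1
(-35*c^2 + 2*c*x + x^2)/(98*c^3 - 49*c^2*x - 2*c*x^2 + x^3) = (-5*c + x)/(14*c^2 - 9*c*x + x^2)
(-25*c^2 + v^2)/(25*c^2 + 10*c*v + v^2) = (-5*c + v)/(5*c + v)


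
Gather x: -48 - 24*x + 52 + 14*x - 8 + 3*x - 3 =-7*x - 7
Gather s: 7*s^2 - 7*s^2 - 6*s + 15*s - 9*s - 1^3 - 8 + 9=0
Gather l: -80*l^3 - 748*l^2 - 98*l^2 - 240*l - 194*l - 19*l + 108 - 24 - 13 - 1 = -80*l^3 - 846*l^2 - 453*l + 70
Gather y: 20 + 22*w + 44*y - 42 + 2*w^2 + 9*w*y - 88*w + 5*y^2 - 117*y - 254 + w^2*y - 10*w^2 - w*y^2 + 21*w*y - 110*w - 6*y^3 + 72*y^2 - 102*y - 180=-8*w^2 - 176*w - 6*y^3 + y^2*(77 - w) + y*(w^2 + 30*w - 175) - 456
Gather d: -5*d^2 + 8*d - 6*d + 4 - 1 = -5*d^2 + 2*d + 3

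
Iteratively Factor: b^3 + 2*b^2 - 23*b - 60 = (b - 5)*(b^2 + 7*b + 12) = (b - 5)*(b + 3)*(b + 4)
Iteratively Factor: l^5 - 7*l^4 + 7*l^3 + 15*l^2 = (l)*(l^4 - 7*l^3 + 7*l^2 + 15*l) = l*(l - 3)*(l^3 - 4*l^2 - 5*l) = l*(l - 3)*(l + 1)*(l^2 - 5*l) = l^2*(l - 3)*(l + 1)*(l - 5)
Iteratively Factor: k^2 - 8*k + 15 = (k - 5)*(k - 3)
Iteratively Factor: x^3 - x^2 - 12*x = (x - 4)*(x^2 + 3*x) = (x - 4)*(x + 3)*(x)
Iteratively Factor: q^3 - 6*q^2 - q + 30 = (q + 2)*(q^2 - 8*q + 15) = (q - 3)*(q + 2)*(q - 5)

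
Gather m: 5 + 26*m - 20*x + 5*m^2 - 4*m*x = 5*m^2 + m*(26 - 4*x) - 20*x + 5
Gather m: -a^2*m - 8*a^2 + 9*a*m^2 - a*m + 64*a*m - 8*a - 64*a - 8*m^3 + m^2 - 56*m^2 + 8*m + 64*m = -8*a^2 - 72*a - 8*m^3 + m^2*(9*a - 55) + m*(-a^2 + 63*a + 72)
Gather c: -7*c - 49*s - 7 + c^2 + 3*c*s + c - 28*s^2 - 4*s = c^2 + c*(3*s - 6) - 28*s^2 - 53*s - 7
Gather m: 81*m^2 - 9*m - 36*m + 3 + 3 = 81*m^2 - 45*m + 6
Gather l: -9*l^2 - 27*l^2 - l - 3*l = -36*l^2 - 4*l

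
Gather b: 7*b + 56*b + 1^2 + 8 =63*b + 9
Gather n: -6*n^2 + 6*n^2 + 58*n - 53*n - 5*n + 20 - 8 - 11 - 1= 0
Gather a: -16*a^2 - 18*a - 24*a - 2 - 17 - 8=-16*a^2 - 42*a - 27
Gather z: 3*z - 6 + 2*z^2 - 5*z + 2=2*z^2 - 2*z - 4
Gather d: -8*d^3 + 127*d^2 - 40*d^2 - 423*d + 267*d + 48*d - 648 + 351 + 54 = -8*d^3 + 87*d^2 - 108*d - 243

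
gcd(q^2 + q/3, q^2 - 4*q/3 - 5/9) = q + 1/3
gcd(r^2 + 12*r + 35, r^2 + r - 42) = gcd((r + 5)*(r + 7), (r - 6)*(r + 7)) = r + 7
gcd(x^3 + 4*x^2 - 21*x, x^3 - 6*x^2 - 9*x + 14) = 1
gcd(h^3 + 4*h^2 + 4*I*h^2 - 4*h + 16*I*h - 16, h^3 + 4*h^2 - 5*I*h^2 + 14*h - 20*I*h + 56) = h^2 + h*(4 + 2*I) + 8*I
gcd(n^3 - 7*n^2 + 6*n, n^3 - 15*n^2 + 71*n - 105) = 1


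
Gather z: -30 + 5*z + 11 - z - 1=4*z - 20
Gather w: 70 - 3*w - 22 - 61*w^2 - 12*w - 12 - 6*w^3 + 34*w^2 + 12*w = -6*w^3 - 27*w^2 - 3*w + 36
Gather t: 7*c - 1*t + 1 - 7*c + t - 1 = 0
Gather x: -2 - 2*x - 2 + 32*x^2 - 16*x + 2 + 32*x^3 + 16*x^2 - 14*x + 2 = 32*x^3 + 48*x^2 - 32*x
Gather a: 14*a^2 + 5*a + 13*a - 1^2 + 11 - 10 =14*a^2 + 18*a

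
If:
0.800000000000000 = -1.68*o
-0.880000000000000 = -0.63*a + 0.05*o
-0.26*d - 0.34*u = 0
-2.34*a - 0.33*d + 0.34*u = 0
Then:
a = 1.36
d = -5.39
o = -0.48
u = 4.12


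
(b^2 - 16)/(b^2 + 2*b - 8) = (b - 4)/(b - 2)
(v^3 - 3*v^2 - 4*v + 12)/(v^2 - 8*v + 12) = (v^2 - v - 6)/(v - 6)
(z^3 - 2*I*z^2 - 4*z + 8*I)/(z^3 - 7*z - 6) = (z^2 - 2*z*(1 + I) + 4*I)/(z^2 - 2*z - 3)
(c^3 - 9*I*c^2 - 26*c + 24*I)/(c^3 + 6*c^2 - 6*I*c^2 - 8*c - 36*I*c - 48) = (c - 3*I)/(c + 6)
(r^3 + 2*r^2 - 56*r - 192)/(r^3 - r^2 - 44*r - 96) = (r + 6)/(r + 3)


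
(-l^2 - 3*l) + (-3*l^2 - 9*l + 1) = -4*l^2 - 12*l + 1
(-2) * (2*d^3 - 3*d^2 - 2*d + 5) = -4*d^3 + 6*d^2 + 4*d - 10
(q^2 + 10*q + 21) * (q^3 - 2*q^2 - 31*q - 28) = q^5 + 8*q^4 - 30*q^3 - 380*q^2 - 931*q - 588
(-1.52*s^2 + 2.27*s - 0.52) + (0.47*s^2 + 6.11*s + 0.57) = -1.05*s^2 + 8.38*s + 0.0499999999999999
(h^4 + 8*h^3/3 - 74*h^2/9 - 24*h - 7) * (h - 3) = h^5 - h^4/3 - 146*h^3/9 + 2*h^2/3 + 65*h + 21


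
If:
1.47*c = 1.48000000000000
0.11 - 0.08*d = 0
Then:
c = 1.01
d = 1.38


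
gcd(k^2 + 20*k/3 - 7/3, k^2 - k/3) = k - 1/3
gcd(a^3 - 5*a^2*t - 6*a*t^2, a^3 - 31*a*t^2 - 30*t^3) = -a^2 + 5*a*t + 6*t^2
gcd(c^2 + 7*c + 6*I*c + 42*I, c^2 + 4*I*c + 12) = c + 6*I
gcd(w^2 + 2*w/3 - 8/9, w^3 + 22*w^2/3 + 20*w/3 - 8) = w - 2/3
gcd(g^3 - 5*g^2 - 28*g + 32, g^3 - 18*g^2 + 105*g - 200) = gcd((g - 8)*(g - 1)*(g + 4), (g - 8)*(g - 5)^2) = g - 8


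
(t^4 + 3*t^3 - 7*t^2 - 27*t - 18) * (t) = t^5 + 3*t^4 - 7*t^3 - 27*t^2 - 18*t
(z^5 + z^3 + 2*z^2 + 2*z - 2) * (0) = 0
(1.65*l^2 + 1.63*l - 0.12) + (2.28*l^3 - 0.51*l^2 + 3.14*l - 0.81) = 2.28*l^3 + 1.14*l^2 + 4.77*l - 0.93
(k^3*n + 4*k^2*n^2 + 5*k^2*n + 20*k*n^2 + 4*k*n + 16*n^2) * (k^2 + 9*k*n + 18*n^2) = k^5*n + 13*k^4*n^2 + 5*k^4*n + 54*k^3*n^3 + 65*k^3*n^2 + 4*k^3*n + 72*k^2*n^4 + 270*k^2*n^3 + 52*k^2*n^2 + 360*k*n^4 + 216*k*n^3 + 288*n^4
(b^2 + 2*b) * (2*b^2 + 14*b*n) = 2*b^4 + 14*b^3*n + 4*b^3 + 28*b^2*n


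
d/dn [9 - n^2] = -2*n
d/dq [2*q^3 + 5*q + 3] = 6*q^2 + 5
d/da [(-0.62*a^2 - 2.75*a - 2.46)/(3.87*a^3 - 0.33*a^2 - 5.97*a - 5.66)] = (2.3994*a^4 + 21.285*a^3 + 31.3545*a^2 + 5.3948*a + 0.878800000000002)/(14.9769*a^6 - 2.5542*a^5 - 46.0989*a^4 - 39.8682*a^3 + 39.3765*a^2 + 67.5804*a + 32.0356)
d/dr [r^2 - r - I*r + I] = 2*r - 1 - I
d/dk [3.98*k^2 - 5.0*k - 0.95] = 7.96*k - 5.0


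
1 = 1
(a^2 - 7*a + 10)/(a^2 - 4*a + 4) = (a - 5)/(a - 2)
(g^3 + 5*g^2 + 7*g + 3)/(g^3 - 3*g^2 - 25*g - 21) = (g + 1)/(g - 7)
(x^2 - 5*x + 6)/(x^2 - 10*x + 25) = (x^2 - 5*x + 6)/(x^2 - 10*x + 25)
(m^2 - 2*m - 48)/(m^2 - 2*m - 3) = (-m^2 + 2*m + 48)/(-m^2 + 2*m + 3)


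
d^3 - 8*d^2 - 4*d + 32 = (d - 8)*(d - 2)*(d + 2)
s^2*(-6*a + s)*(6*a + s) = -36*a^2*s^2 + s^4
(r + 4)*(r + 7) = r^2 + 11*r + 28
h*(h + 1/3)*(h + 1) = h^3 + 4*h^2/3 + h/3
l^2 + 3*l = l*(l + 3)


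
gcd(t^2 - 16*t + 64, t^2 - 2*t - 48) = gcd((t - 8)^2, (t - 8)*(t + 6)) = t - 8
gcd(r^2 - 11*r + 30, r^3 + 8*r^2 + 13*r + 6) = 1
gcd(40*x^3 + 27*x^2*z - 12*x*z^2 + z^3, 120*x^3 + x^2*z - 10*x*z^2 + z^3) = 40*x^2 - 13*x*z + z^2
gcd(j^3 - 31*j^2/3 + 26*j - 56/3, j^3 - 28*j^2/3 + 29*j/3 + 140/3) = j - 7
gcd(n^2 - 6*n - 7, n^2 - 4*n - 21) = n - 7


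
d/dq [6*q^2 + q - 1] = 12*q + 1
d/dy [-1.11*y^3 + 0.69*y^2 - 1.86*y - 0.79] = -3.33*y^2 + 1.38*y - 1.86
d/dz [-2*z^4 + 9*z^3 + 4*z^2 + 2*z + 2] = -8*z^3 + 27*z^2 + 8*z + 2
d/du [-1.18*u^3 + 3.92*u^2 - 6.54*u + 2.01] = -3.54*u^2 + 7.84*u - 6.54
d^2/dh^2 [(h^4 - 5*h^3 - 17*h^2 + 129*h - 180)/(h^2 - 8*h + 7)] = 2*(h^6 - 24*h^5 + 213*h^4 - 740*h^3 + 951*h^2 + 876*h - 3869)/(h^6 - 24*h^5 + 213*h^4 - 848*h^3 + 1491*h^2 - 1176*h + 343)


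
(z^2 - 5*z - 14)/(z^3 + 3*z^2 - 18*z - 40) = (z - 7)/(z^2 + z - 20)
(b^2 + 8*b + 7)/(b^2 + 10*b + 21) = (b + 1)/(b + 3)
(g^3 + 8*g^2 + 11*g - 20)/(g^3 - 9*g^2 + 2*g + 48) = (g^3 + 8*g^2 + 11*g - 20)/(g^3 - 9*g^2 + 2*g + 48)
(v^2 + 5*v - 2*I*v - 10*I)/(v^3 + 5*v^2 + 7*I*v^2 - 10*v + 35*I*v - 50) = (v - 2*I)/(v^2 + 7*I*v - 10)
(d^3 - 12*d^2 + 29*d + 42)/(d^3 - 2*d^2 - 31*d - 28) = (d - 6)/(d + 4)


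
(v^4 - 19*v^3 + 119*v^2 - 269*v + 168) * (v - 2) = v^5 - 21*v^4 + 157*v^3 - 507*v^2 + 706*v - 336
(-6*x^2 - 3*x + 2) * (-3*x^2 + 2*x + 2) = 18*x^4 - 3*x^3 - 24*x^2 - 2*x + 4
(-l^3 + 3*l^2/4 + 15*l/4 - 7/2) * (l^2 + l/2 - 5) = -l^5 + l^4/4 + 73*l^3/8 - 43*l^2/8 - 41*l/2 + 35/2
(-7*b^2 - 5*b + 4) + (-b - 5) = -7*b^2 - 6*b - 1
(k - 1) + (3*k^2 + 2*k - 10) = 3*k^2 + 3*k - 11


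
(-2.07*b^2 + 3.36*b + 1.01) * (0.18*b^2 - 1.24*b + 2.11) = -0.3726*b^4 + 3.1716*b^3 - 8.3523*b^2 + 5.8372*b + 2.1311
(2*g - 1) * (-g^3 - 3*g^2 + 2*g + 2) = -2*g^4 - 5*g^3 + 7*g^2 + 2*g - 2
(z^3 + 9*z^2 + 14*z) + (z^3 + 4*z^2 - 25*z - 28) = 2*z^3 + 13*z^2 - 11*z - 28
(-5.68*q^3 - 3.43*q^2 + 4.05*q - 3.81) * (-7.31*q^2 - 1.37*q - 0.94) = 41.5208*q^5 + 32.8549*q^4 - 19.5672*q^3 + 25.5268*q^2 + 1.4127*q + 3.5814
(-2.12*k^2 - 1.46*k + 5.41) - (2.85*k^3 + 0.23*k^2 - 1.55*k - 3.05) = -2.85*k^3 - 2.35*k^2 + 0.0900000000000001*k + 8.46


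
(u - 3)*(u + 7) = u^2 + 4*u - 21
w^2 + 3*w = w*(w + 3)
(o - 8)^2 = o^2 - 16*o + 64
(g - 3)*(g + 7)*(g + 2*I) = g^3 + 4*g^2 + 2*I*g^2 - 21*g + 8*I*g - 42*I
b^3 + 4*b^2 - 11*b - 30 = (b - 3)*(b + 2)*(b + 5)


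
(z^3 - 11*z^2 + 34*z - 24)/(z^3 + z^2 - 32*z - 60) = (z^2 - 5*z + 4)/(z^2 + 7*z + 10)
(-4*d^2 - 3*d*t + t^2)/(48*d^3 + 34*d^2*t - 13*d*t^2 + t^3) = (-4*d + t)/(48*d^2 - 14*d*t + t^2)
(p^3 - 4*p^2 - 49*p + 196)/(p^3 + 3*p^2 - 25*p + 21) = (p^2 - 11*p + 28)/(p^2 - 4*p + 3)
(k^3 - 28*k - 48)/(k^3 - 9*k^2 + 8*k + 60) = (k + 4)/(k - 5)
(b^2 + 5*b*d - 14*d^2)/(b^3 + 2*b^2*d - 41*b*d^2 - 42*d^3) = (b - 2*d)/(b^2 - 5*b*d - 6*d^2)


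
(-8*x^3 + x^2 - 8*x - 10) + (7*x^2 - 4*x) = -8*x^3 + 8*x^2 - 12*x - 10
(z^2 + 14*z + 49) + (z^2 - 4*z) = 2*z^2 + 10*z + 49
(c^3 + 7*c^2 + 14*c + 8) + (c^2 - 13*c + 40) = c^3 + 8*c^2 + c + 48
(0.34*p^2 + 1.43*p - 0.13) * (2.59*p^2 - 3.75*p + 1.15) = 0.8806*p^4 + 2.4287*p^3 - 5.3082*p^2 + 2.132*p - 0.1495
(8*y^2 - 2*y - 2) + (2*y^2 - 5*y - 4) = 10*y^2 - 7*y - 6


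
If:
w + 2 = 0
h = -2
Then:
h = -2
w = -2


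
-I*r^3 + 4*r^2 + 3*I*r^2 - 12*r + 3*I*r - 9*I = (r - 3)*(r + 3*I)*(-I*r + 1)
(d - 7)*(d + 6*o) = d^2 + 6*d*o - 7*d - 42*o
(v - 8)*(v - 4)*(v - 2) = v^3 - 14*v^2 + 56*v - 64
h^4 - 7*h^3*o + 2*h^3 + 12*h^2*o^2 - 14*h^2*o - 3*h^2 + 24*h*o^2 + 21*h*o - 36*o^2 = (h - 1)*(h + 3)*(h - 4*o)*(h - 3*o)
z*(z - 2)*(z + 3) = z^3 + z^2 - 6*z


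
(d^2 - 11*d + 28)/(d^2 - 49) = (d - 4)/(d + 7)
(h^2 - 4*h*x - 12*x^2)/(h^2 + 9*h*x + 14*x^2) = (h - 6*x)/(h + 7*x)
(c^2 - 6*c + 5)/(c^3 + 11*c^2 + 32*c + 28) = (c^2 - 6*c + 5)/(c^3 + 11*c^2 + 32*c + 28)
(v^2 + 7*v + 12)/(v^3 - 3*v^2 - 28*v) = (v + 3)/(v*(v - 7))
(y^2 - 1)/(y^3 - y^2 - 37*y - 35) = (y - 1)/(y^2 - 2*y - 35)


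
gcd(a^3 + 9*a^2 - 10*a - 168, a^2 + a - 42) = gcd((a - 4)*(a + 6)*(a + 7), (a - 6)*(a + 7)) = a + 7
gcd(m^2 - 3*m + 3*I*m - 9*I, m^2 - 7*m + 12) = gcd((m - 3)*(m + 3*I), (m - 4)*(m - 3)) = m - 3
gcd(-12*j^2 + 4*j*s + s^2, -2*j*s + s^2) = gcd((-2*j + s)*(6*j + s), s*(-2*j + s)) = -2*j + s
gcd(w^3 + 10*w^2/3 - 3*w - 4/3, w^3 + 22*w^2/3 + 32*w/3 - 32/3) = w + 4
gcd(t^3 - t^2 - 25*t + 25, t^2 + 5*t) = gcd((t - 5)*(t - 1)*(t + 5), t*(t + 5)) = t + 5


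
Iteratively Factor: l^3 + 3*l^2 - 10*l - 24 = (l - 3)*(l^2 + 6*l + 8) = (l - 3)*(l + 4)*(l + 2)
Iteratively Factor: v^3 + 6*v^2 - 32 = (v + 4)*(v^2 + 2*v - 8) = (v - 2)*(v + 4)*(v + 4)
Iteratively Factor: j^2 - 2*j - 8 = (j + 2)*(j - 4)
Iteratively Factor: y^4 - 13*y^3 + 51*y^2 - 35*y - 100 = (y - 4)*(y^3 - 9*y^2 + 15*y + 25) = (y - 5)*(y - 4)*(y^2 - 4*y - 5) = (y - 5)^2*(y - 4)*(y + 1)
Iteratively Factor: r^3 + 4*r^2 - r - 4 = (r - 1)*(r^2 + 5*r + 4) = (r - 1)*(r + 4)*(r + 1)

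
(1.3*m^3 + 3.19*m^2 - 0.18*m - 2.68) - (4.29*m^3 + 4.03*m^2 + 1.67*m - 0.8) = -2.99*m^3 - 0.84*m^2 - 1.85*m - 1.88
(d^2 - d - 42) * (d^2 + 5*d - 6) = d^4 + 4*d^3 - 53*d^2 - 204*d + 252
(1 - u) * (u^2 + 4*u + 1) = -u^3 - 3*u^2 + 3*u + 1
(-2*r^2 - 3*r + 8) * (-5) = 10*r^2 + 15*r - 40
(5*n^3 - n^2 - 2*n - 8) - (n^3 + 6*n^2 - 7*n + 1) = 4*n^3 - 7*n^2 + 5*n - 9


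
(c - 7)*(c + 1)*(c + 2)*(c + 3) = c^4 - c^3 - 31*c^2 - 71*c - 42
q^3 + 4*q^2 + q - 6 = (q - 1)*(q + 2)*(q + 3)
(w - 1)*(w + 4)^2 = w^3 + 7*w^2 + 8*w - 16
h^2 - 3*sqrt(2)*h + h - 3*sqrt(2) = (h + 1)*(h - 3*sqrt(2))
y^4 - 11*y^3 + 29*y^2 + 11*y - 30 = (y - 6)*(y - 5)*(y - 1)*(y + 1)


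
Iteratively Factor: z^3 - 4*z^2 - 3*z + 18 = (z - 3)*(z^2 - z - 6) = (z - 3)^2*(z + 2)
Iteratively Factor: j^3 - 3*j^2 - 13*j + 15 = (j - 5)*(j^2 + 2*j - 3) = (j - 5)*(j - 1)*(j + 3)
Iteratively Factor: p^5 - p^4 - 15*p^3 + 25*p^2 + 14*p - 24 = (p - 3)*(p^4 + 2*p^3 - 9*p^2 - 2*p + 8) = (p - 3)*(p - 1)*(p^3 + 3*p^2 - 6*p - 8) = (p - 3)*(p - 2)*(p - 1)*(p^2 + 5*p + 4) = (p - 3)*(p - 2)*(p - 1)*(p + 1)*(p + 4)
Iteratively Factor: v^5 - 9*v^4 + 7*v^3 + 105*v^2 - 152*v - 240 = (v + 3)*(v^4 - 12*v^3 + 43*v^2 - 24*v - 80) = (v - 4)*(v + 3)*(v^3 - 8*v^2 + 11*v + 20) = (v - 5)*(v - 4)*(v + 3)*(v^2 - 3*v - 4) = (v - 5)*(v - 4)*(v + 1)*(v + 3)*(v - 4)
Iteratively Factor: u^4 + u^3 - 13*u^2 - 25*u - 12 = (u + 1)*(u^3 - 13*u - 12) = (u - 4)*(u + 1)*(u^2 + 4*u + 3) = (u - 4)*(u + 1)^2*(u + 3)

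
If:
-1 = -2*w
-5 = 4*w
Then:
No Solution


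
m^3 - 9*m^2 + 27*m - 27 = (m - 3)^3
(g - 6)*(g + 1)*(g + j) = g^3 + g^2*j - 5*g^2 - 5*g*j - 6*g - 6*j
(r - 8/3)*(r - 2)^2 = r^3 - 20*r^2/3 + 44*r/3 - 32/3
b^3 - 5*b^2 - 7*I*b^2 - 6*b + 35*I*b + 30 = (b - 5)*(b - 6*I)*(b - I)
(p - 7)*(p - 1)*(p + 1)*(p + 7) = p^4 - 50*p^2 + 49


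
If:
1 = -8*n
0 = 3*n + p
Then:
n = -1/8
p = 3/8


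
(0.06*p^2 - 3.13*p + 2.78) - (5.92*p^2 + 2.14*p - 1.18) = -5.86*p^2 - 5.27*p + 3.96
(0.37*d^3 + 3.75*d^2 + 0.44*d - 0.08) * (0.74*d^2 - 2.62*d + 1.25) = 0.2738*d^5 + 1.8056*d^4 - 9.0369*d^3 + 3.4755*d^2 + 0.7596*d - 0.1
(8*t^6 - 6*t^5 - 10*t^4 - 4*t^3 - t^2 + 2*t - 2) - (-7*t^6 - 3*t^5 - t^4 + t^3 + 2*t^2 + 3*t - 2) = 15*t^6 - 3*t^5 - 9*t^4 - 5*t^3 - 3*t^2 - t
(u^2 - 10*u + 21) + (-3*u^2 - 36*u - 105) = -2*u^2 - 46*u - 84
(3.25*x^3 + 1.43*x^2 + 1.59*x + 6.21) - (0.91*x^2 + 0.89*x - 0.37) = 3.25*x^3 + 0.52*x^2 + 0.7*x + 6.58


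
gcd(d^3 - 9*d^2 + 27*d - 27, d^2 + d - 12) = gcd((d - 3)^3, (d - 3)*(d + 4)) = d - 3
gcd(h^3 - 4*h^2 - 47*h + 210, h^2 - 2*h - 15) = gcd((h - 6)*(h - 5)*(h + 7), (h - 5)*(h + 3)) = h - 5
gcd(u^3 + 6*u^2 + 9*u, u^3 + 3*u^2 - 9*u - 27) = u^2 + 6*u + 9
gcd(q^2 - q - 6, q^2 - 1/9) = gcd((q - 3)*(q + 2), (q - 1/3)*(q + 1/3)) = 1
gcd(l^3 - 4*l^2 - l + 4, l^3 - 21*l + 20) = l^2 - 5*l + 4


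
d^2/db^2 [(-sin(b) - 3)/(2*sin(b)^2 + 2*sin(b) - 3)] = (4*sin(b)^5 + 44*sin(b)^4 + 64*sin(b)^3 + 18*sin(b)^2 - 81*sin(b) - 72)/(2*sin(b) - cos(2*b) - 2)^3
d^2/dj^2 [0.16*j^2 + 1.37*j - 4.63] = 0.320000000000000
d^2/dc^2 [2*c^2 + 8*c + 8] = 4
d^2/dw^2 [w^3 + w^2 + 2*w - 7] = 6*w + 2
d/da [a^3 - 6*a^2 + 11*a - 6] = 3*a^2 - 12*a + 11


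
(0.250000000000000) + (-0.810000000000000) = -0.560000000000000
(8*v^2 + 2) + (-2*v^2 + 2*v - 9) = 6*v^2 + 2*v - 7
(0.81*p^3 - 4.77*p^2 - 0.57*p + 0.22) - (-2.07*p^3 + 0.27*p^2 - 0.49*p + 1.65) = 2.88*p^3 - 5.04*p^2 - 0.08*p - 1.43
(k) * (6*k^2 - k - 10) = 6*k^3 - k^2 - 10*k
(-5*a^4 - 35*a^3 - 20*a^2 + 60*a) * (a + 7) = -5*a^5 - 70*a^4 - 265*a^3 - 80*a^2 + 420*a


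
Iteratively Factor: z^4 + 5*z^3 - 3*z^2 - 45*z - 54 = (z + 3)*(z^3 + 2*z^2 - 9*z - 18) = (z - 3)*(z + 3)*(z^2 + 5*z + 6) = (z - 3)*(z + 2)*(z + 3)*(z + 3)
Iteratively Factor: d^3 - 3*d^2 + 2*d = (d - 2)*(d^2 - d) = (d - 2)*(d - 1)*(d)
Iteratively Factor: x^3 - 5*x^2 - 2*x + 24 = (x - 4)*(x^2 - x - 6) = (x - 4)*(x + 2)*(x - 3)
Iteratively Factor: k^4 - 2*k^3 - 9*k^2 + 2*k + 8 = (k - 1)*(k^3 - k^2 - 10*k - 8) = (k - 1)*(k + 2)*(k^2 - 3*k - 4) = (k - 4)*(k - 1)*(k + 2)*(k + 1)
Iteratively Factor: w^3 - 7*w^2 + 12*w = (w - 4)*(w^2 - 3*w) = w*(w - 4)*(w - 3)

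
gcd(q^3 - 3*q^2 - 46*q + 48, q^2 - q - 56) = q - 8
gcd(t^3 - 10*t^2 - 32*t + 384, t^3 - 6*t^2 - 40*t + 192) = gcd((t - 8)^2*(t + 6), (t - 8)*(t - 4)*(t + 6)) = t^2 - 2*t - 48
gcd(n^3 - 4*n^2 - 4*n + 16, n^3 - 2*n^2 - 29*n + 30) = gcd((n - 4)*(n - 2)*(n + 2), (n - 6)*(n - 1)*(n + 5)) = 1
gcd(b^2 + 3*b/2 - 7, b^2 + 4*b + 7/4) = b + 7/2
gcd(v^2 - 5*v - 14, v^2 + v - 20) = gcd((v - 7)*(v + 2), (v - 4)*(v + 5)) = 1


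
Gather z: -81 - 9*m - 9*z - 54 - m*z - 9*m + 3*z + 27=-18*m + z*(-m - 6) - 108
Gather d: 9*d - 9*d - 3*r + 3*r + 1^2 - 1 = 0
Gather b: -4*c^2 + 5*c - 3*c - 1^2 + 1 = -4*c^2 + 2*c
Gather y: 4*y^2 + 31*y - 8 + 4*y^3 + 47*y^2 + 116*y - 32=4*y^3 + 51*y^2 + 147*y - 40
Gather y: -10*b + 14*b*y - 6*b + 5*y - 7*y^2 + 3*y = -16*b - 7*y^2 + y*(14*b + 8)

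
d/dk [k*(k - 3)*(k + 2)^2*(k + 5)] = 5*k^4 + 24*k^3 - 9*k^2 - 104*k - 60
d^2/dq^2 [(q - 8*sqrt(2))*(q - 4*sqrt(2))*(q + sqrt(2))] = 6*q - 22*sqrt(2)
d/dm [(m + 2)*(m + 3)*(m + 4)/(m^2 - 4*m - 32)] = (m^2 - 16*m - 46)/(m^2 - 16*m + 64)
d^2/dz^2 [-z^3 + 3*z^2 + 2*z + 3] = 6 - 6*z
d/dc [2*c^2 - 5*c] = 4*c - 5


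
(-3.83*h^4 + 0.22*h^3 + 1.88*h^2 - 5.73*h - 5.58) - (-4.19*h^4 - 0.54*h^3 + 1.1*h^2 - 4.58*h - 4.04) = 0.36*h^4 + 0.76*h^3 + 0.78*h^2 - 1.15*h - 1.54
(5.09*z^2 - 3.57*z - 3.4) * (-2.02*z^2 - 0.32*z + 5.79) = -10.2818*z^4 + 5.5826*z^3 + 37.4815*z^2 - 19.5823*z - 19.686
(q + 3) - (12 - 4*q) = 5*q - 9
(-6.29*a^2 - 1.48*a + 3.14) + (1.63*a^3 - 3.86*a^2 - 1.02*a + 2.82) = 1.63*a^3 - 10.15*a^2 - 2.5*a + 5.96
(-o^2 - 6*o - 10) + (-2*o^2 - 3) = -3*o^2 - 6*o - 13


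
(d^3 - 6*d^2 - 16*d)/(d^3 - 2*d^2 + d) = (d^2 - 6*d - 16)/(d^2 - 2*d + 1)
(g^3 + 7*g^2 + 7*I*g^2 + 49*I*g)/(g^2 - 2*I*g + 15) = g*(g^2 + 7*g*(1 + I) + 49*I)/(g^2 - 2*I*g + 15)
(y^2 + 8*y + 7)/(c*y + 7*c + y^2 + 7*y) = (y + 1)/(c + y)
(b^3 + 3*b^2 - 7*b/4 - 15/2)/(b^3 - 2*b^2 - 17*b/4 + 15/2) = (2*b + 5)/(2*b - 5)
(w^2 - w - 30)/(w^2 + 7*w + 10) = (w - 6)/(w + 2)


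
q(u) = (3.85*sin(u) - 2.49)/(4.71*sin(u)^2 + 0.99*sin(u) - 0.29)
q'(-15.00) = 14.64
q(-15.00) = -4.72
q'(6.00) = -160.70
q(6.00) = 17.93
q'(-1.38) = -0.69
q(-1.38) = -1.91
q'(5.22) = -2.69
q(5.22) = -2.40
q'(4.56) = 0.54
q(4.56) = -1.89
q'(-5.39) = 0.48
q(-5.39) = 0.15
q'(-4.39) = -0.10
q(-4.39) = 0.24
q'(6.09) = -39.95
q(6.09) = 10.54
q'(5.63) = -21.66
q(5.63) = -5.70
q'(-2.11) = 3.04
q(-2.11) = -2.49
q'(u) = (-9.42*sin(u)*cos(u) - 0.99*cos(u))*(3.85*sin(u) - 2.49)/(4.71*sin(u)^2 + 0.99*sin(u) - 0.29)^2 + 3.85*cos(u)/(4.71*sin(u)^2 + 0.99*sin(u) - 0.29) = (-18.1335*sin(u)^2 + 23.4558*sin(u) + 1.3486)*cos(u)/(22.1841*sin(u)^4 + 9.3258*sin(u)^3 - 1.7517*sin(u)^2 - 0.5742*sin(u) + 0.0841)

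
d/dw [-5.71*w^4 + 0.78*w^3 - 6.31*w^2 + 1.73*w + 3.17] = -22.84*w^3 + 2.34*w^2 - 12.62*w + 1.73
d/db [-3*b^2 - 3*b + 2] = -6*b - 3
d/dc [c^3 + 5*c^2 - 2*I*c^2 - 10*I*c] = 3*c^2 + c*(10 - 4*I) - 10*I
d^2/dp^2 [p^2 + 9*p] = 2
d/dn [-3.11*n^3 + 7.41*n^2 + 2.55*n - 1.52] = -9.33*n^2 + 14.82*n + 2.55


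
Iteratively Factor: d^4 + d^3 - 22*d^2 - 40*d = (d)*(d^3 + d^2 - 22*d - 40) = d*(d + 2)*(d^2 - d - 20) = d*(d + 2)*(d + 4)*(d - 5)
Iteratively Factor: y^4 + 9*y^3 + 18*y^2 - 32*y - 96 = (y + 3)*(y^3 + 6*y^2 - 32) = (y - 2)*(y + 3)*(y^2 + 8*y + 16) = (y - 2)*(y + 3)*(y + 4)*(y + 4)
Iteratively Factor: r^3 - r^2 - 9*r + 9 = (r - 3)*(r^2 + 2*r - 3) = (r - 3)*(r + 3)*(r - 1)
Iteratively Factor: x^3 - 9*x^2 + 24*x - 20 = (x - 2)*(x^2 - 7*x + 10) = (x - 5)*(x - 2)*(x - 2)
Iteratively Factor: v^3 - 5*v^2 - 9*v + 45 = (v - 5)*(v^2 - 9) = (v - 5)*(v - 3)*(v + 3)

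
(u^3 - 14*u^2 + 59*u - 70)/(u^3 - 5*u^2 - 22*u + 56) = (u - 5)/(u + 4)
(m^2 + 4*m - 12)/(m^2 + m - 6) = (m + 6)/(m + 3)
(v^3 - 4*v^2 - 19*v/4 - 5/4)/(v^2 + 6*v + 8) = (4*v^3 - 16*v^2 - 19*v - 5)/(4*(v^2 + 6*v + 8))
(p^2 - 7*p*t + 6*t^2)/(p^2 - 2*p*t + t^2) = (p - 6*t)/(p - t)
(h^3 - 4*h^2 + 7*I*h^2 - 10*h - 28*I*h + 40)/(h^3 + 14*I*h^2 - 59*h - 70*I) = (h - 4)/(h + 7*I)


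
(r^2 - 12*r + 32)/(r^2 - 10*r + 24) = (r - 8)/(r - 6)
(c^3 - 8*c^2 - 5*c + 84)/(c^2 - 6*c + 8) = (c^2 - 4*c - 21)/(c - 2)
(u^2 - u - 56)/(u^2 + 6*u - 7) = (u - 8)/(u - 1)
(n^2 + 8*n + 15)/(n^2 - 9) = (n + 5)/(n - 3)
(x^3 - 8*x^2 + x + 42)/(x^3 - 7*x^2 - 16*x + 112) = (x^2 - x - 6)/(x^2 - 16)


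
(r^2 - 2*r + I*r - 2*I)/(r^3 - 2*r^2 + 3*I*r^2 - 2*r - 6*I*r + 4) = 1/(r + 2*I)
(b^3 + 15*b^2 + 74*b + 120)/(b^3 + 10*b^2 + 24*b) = (b + 5)/b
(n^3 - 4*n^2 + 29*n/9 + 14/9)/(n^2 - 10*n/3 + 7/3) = (3*n^2 - 5*n - 2)/(3*(n - 1))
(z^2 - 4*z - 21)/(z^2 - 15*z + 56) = (z + 3)/(z - 8)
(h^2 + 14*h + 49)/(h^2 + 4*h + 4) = (h^2 + 14*h + 49)/(h^2 + 4*h + 4)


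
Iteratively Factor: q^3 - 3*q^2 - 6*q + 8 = (q - 4)*(q^2 + q - 2) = (q - 4)*(q + 2)*(q - 1)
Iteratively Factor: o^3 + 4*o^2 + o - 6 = (o + 3)*(o^2 + o - 2) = (o - 1)*(o + 3)*(o + 2)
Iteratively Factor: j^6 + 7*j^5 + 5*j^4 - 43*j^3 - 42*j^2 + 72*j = (j + 4)*(j^5 + 3*j^4 - 7*j^3 - 15*j^2 + 18*j) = (j + 3)*(j + 4)*(j^4 - 7*j^2 + 6*j) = (j - 2)*(j + 3)*(j + 4)*(j^3 + 2*j^2 - 3*j) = (j - 2)*(j + 3)^2*(j + 4)*(j^2 - j) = j*(j - 2)*(j + 3)^2*(j + 4)*(j - 1)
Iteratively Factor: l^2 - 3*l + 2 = (l - 2)*(l - 1)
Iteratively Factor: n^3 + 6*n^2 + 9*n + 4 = (n + 1)*(n^2 + 5*n + 4) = (n + 1)*(n + 4)*(n + 1)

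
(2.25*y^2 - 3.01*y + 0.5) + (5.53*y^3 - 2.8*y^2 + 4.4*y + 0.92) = 5.53*y^3 - 0.55*y^2 + 1.39*y + 1.42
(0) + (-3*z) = -3*z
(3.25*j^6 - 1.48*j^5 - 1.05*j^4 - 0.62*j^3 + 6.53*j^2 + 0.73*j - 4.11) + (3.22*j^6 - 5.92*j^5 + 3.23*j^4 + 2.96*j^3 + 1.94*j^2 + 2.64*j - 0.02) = 6.47*j^6 - 7.4*j^5 + 2.18*j^4 + 2.34*j^3 + 8.47*j^2 + 3.37*j - 4.13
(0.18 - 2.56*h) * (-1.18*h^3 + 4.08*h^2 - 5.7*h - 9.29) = 3.0208*h^4 - 10.6572*h^3 + 15.3264*h^2 + 22.7564*h - 1.6722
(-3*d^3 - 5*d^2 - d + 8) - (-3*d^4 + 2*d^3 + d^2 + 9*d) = 3*d^4 - 5*d^3 - 6*d^2 - 10*d + 8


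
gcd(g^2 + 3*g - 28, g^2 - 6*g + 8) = g - 4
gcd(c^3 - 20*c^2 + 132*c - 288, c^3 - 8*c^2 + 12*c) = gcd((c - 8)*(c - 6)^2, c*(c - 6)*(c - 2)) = c - 6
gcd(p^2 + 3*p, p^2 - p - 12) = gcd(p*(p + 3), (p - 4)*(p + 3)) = p + 3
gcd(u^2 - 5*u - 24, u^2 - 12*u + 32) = u - 8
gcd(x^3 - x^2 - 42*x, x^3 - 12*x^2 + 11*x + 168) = x - 7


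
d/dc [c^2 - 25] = 2*c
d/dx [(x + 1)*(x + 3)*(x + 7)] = 3*x^2 + 22*x + 31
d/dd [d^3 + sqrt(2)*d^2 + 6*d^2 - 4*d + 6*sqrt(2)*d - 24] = 3*d^2 + 2*sqrt(2)*d + 12*d - 4 + 6*sqrt(2)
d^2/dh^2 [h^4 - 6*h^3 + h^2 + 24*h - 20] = 12*h^2 - 36*h + 2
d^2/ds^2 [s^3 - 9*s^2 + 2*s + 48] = 6*s - 18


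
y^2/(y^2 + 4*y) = y/(y + 4)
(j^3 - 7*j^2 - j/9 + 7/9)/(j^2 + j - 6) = (j^3 - 7*j^2 - j/9 + 7/9)/(j^2 + j - 6)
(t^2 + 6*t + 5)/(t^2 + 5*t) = (t + 1)/t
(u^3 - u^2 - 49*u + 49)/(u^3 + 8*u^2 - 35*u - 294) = (u^2 - 8*u + 7)/(u^2 + u - 42)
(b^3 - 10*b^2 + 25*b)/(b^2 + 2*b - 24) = b*(b^2 - 10*b + 25)/(b^2 + 2*b - 24)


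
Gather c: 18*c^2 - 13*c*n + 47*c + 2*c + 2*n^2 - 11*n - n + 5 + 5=18*c^2 + c*(49 - 13*n) + 2*n^2 - 12*n + 10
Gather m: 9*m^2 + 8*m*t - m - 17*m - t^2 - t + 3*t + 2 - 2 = 9*m^2 + m*(8*t - 18) - t^2 + 2*t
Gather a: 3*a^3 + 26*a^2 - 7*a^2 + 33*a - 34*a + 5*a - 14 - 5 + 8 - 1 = 3*a^3 + 19*a^2 + 4*a - 12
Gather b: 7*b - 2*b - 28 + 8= 5*b - 20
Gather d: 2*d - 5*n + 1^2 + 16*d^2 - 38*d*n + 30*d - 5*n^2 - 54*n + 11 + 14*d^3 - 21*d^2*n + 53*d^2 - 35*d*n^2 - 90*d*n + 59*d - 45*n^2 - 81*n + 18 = 14*d^3 + d^2*(69 - 21*n) + d*(-35*n^2 - 128*n + 91) - 50*n^2 - 140*n + 30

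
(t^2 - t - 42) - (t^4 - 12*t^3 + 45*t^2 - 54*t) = -t^4 + 12*t^3 - 44*t^2 + 53*t - 42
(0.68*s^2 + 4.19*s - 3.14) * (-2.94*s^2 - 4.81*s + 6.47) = -1.9992*s^4 - 15.5894*s^3 - 6.5227*s^2 + 42.2127*s - 20.3158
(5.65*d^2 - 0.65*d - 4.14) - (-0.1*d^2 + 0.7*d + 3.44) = 5.75*d^2 - 1.35*d - 7.58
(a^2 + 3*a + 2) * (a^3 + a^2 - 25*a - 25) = a^5 + 4*a^4 - 20*a^3 - 98*a^2 - 125*a - 50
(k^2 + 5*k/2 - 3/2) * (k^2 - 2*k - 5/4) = k^4 + k^3/2 - 31*k^2/4 - k/8 + 15/8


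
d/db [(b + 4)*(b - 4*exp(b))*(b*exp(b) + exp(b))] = (b^3 - 8*b^2*exp(b) + 8*b^2 - 48*b*exp(b) + 14*b - 52*exp(b) + 4)*exp(b)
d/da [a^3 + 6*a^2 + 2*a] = 3*a^2 + 12*a + 2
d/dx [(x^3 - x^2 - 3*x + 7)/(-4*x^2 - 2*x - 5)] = (-4*x^4 - 4*x^3 - 25*x^2 + 66*x + 29)/(16*x^4 + 16*x^3 + 44*x^2 + 20*x + 25)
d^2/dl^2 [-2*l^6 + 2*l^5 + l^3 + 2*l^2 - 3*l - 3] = -60*l^4 + 40*l^3 + 6*l + 4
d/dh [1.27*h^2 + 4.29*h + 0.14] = 2.54*h + 4.29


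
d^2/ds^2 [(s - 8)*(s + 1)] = 2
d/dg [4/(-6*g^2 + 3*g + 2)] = 12*(4*g - 1)/(-6*g^2 + 3*g + 2)^2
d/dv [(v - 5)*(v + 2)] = 2*v - 3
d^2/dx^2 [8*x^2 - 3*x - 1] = 16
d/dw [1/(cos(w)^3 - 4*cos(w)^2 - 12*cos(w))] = (3*sin(w) - 12*sin(w)/cos(w)^2 - 8*tan(w))/(sin(w)^2 + 4*cos(w) + 11)^2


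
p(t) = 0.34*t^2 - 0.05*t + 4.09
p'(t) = 0.68*t - 0.05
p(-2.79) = 6.88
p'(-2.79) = -1.95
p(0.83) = 4.28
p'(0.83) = 0.51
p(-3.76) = 9.08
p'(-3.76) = -2.61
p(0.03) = 4.09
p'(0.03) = -0.03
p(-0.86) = 4.38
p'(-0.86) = -0.63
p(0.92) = 4.33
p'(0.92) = 0.58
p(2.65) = 6.35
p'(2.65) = 1.75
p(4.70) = 11.37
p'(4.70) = 3.15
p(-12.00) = 53.65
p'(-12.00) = -8.21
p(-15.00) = 81.34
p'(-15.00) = -10.25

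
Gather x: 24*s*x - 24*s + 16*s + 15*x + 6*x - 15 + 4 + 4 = -8*s + x*(24*s + 21) - 7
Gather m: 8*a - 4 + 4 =8*a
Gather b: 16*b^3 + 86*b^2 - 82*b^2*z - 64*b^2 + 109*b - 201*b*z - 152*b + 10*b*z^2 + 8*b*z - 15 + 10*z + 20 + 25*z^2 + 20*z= 16*b^3 + b^2*(22 - 82*z) + b*(10*z^2 - 193*z - 43) + 25*z^2 + 30*z + 5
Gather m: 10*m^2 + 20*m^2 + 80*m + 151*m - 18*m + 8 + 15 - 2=30*m^2 + 213*m + 21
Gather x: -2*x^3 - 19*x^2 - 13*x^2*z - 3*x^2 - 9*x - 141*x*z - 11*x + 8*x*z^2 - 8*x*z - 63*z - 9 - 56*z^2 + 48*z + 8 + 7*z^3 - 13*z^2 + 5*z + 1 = -2*x^3 + x^2*(-13*z - 22) + x*(8*z^2 - 149*z - 20) + 7*z^3 - 69*z^2 - 10*z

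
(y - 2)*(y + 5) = y^2 + 3*y - 10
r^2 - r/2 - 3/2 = (r - 3/2)*(r + 1)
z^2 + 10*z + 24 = (z + 4)*(z + 6)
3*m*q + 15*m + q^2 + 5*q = (3*m + q)*(q + 5)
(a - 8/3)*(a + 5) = a^2 + 7*a/3 - 40/3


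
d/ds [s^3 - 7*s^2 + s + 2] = 3*s^2 - 14*s + 1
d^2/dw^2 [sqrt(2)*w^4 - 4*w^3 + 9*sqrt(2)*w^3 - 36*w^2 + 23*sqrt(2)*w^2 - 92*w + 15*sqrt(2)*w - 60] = 12*sqrt(2)*w^2 - 24*w + 54*sqrt(2)*w - 72 + 46*sqrt(2)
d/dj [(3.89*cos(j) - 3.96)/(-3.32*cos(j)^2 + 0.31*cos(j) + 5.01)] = (-12.9148*cos(j)^2 + 26.2944*cos(j) - 20.7165)*sin(j)/(11.0224*cos(j)^4 - 2.0584*cos(j)^3 - 33.1703*cos(j)^2 + 3.1062*cos(j) + 25.1001)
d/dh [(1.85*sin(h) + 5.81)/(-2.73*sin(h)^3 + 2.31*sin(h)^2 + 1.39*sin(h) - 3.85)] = (10.101*sin(h)^3 + 43.3104*sin(h)^2 - 26.8422*sin(h) - 15.1984)*cos(h)/(7.4529*sin(h)^6 - 12.6126*sin(h)^5 - 2.2533*sin(h)^4 + 27.4428*sin(h)^3 - 15.8549*sin(h)^2 - 10.703*sin(h) + 14.8225)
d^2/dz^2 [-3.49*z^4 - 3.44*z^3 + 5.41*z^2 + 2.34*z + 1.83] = -41.88*z^2 - 20.64*z + 10.82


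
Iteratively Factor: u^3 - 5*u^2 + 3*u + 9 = (u - 3)*(u^2 - 2*u - 3) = (u - 3)^2*(u + 1)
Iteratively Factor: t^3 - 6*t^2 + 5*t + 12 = (t + 1)*(t^2 - 7*t + 12) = (t - 4)*(t + 1)*(t - 3)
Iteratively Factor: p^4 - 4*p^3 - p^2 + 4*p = (p - 4)*(p^3 - p) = p*(p - 4)*(p^2 - 1) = p*(p - 4)*(p - 1)*(p + 1)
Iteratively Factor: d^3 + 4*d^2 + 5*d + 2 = (d + 1)*(d^2 + 3*d + 2) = (d + 1)*(d + 2)*(d + 1)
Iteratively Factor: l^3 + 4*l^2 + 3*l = (l + 1)*(l^2 + 3*l) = (l + 1)*(l + 3)*(l)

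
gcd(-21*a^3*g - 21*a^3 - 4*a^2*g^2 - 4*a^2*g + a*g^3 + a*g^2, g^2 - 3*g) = 1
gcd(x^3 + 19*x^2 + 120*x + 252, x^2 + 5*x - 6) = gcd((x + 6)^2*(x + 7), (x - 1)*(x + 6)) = x + 6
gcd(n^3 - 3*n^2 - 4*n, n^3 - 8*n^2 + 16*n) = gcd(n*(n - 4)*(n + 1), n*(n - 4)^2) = n^2 - 4*n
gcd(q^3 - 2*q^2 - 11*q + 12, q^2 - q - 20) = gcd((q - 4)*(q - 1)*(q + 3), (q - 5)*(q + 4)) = 1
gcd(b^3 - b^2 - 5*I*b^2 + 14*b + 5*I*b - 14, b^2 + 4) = b + 2*I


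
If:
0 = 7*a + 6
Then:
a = -6/7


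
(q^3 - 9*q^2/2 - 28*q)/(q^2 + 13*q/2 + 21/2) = q*(q - 8)/(q + 3)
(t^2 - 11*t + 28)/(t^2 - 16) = (t - 7)/(t + 4)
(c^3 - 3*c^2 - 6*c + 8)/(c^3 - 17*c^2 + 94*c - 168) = (c^2 + c - 2)/(c^2 - 13*c + 42)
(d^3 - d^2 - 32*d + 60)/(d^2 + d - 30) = d - 2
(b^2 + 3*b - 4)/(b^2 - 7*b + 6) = (b + 4)/(b - 6)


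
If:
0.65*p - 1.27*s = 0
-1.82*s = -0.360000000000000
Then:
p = 0.39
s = 0.20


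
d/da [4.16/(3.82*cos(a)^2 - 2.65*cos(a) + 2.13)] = (31.7824*cos(a) - 11.024)*sin(a)/(3.82*cos(a)^2 - 2.65*cos(a) + 2.13)^2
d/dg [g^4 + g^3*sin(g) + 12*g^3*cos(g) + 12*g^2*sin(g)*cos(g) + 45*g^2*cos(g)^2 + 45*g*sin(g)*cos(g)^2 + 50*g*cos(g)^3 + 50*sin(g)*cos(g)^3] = -12*g^3*sin(g) + g^3*cos(g) + 4*g^3 + 3*g^2*sin(g) - 45*g^2*sin(2*g) + 36*g^2*cos(g) + 12*g^2*cos(2*g) - 75*g*sin(g)/2 + 12*g*sin(2*g) - 75*g*sin(3*g)/2 + 45*g*cos(g)/4 + 45*g*cos(2*g) + 135*g*cos(3*g)/4 + 45*g + 45*sin(g)/4 + 45*sin(3*g)/4 + 75*cos(g)/2 + 50*cos(2*g)^2 + 25*cos(2*g) + 25*cos(3*g)/2 - 25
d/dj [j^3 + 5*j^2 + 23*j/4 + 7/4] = 3*j^2 + 10*j + 23/4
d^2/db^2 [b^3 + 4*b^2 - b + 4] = 6*b + 8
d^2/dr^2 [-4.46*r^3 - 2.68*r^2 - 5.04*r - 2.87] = -26.76*r - 5.36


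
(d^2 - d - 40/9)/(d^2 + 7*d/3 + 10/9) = (3*d - 8)/(3*d + 2)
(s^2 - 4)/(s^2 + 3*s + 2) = (s - 2)/(s + 1)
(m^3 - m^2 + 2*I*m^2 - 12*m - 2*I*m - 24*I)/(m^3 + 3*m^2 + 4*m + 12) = (m - 4)/(m - 2*I)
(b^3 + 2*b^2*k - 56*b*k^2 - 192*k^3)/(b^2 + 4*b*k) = b - 2*k - 48*k^2/b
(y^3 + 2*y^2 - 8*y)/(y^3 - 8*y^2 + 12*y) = (y + 4)/(y - 6)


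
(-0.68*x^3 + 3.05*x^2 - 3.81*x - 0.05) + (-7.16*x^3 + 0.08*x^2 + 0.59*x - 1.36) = -7.84*x^3 + 3.13*x^2 - 3.22*x - 1.41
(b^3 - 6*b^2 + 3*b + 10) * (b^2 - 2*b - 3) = b^5 - 8*b^4 + 12*b^3 + 22*b^2 - 29*b - 30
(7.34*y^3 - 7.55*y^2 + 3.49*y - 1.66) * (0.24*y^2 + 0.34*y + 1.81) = 1.7616*y^5 + 0.6836*y^4 + 11.556*y^3 - 12.8773*y^2 + 5.7525*y - 3.0046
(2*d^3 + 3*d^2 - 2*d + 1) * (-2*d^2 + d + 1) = -4*d^5 - 4*d^4 + 9*d^3 - d^2 - d + 1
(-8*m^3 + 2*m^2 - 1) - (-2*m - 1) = -8*m^3 + 2*m^2 + 2*m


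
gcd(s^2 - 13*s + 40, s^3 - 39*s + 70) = s - 5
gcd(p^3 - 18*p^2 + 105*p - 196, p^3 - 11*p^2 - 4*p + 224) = p - 7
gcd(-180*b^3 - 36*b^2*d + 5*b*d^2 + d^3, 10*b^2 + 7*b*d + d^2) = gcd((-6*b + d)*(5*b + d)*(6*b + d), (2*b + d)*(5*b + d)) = 5*b + d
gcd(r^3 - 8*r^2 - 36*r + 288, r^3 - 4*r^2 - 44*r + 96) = r^2 - 2*r - 48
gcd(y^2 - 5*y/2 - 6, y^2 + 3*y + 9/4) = y + 3/2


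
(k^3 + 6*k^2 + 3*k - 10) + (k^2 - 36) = k^3 + 7*k^2 + 3*k - 46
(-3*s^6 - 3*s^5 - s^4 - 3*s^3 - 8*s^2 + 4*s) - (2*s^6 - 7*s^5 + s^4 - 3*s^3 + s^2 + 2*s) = -5*s^6 + 4*s^5 - 2*s^4 - 9*s^2 + 2*s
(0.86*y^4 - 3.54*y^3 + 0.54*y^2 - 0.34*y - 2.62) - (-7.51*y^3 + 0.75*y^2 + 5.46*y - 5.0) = 0.86*y^4 + 3.97*y^3 - 0.21*y^2 - 5.8*y + 2.38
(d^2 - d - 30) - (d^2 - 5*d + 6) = 4*d - 36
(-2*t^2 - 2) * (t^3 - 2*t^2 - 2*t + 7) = -2*t^5 + 4*t^4 + 2*t^3 - 10*t^2 + 4*t - 14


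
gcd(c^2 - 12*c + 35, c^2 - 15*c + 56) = c - 7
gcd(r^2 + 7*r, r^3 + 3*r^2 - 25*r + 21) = r + 7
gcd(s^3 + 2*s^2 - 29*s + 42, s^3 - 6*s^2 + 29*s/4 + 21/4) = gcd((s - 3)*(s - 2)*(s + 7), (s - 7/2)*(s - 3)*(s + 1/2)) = s - 3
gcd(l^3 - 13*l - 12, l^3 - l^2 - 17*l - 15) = l^2 + 4*l + 3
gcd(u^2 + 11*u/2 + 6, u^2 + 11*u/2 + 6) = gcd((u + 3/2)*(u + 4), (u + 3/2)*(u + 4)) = u^2 + 11*u/2 + 6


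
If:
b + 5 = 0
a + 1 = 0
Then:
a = -1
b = -5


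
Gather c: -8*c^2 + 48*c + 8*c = -8*c^2 + 56*c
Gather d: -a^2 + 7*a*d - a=-a^2 + 7*a*d - a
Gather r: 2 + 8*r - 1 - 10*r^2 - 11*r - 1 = -10*r^2 - 3*r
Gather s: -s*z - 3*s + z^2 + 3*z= s*(-z - 3) + z^2 + 3*z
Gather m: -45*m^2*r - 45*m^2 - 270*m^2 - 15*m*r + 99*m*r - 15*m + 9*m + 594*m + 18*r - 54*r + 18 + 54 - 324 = m^2*(-45*r - 315) + m*(84*r + 588) - 36*r - 252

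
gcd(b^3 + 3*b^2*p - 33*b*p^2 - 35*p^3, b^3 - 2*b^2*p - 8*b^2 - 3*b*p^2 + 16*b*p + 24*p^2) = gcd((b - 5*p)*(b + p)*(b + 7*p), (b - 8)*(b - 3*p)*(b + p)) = b + p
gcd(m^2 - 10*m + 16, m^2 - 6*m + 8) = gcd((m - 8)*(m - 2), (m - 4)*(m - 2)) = m - 2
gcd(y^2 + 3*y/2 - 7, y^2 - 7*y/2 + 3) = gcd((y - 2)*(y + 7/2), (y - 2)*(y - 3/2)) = y - 2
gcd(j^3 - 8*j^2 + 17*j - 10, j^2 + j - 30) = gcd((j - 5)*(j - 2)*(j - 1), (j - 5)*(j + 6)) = j - 5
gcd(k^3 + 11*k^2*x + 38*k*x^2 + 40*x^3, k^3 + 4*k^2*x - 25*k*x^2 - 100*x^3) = k^2 + 9*k*x + 20*x^2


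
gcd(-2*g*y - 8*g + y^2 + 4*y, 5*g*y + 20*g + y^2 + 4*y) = y + 4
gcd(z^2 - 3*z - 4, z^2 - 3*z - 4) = z^2 - 3*z - 4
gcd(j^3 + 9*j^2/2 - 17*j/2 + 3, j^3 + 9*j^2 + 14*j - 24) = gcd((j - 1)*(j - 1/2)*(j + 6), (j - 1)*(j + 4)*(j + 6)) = j^2 + 5*j - 6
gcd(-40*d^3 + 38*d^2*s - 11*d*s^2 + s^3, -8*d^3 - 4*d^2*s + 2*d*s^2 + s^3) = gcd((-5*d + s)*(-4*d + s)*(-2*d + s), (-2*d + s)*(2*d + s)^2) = -2*d + s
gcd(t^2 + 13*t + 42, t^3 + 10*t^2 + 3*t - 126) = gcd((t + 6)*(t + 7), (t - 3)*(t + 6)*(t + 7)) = t^2 + 13*t + 42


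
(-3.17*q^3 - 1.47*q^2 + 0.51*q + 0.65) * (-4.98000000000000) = 15.7866*q^3 + 7.3206*q^2 - 2.5398*q - 3.237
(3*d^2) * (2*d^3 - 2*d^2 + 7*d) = 6*d^5 - 6*d^4 + 21*d^3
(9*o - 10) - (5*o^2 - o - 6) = -5*o^2 + 10*o - 4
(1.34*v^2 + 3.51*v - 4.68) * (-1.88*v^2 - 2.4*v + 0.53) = -2.5192*v^4 - 9.8148*v^3 + 1.0846*v^2 + 13.0923*v - 2.4804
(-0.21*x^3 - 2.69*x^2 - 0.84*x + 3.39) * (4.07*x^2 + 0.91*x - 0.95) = -0.8547*x^5 - 11.1394*x^4 - 5.6672*x^3 + 15.5884*x^2 + 3.8829*x - 3.2205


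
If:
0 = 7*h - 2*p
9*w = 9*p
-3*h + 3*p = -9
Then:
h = -6/5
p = -21/5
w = -21/5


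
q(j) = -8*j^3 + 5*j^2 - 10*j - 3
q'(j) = -24*j^2 + 10*j - 10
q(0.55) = -8.32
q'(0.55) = -11.76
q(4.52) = -684.81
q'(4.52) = -455.13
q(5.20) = -1044.66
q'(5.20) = -606.96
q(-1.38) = 41.35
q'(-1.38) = -69.51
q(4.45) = -653.46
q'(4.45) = -440.76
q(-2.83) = 246.67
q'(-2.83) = -230.51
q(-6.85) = 2871.47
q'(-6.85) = -1204.64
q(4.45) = -653.46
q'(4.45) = -440.76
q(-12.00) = 14661.00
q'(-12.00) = -3586.00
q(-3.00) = 288.00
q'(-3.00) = -256.00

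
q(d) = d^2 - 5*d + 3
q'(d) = 2*d - 5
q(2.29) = -3.21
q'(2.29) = -0.42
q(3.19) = -2.77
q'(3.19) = 1.38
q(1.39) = -2.02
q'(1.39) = -2.22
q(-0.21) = 4.09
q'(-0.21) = -5.42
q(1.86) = -2.84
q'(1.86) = -1.28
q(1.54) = -2.33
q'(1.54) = -1.92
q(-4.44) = 44.91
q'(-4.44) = -13.88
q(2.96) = -3.04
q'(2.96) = 0.92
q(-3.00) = 27.00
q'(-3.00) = -11.00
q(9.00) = 39.00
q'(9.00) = 13.00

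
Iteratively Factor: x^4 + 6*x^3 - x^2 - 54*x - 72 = (x + 4)*(x^3 + 2*x^2 - 9*x - 18) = (x - 3)*(x + 4)*(x^2 + 5*x + 6) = (x - 3)*(x + 3)*(x + 4)*(x + 2)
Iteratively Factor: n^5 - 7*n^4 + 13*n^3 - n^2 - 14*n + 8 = (n - 1)*(n^4 - 6*n^3 + 7*n^2 + 6*n - 8) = (n - 1)*(n + 1)*(n^3 - 7*n^2 + 14*n - 8) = (n - 2)*(n - 1)*(n + 1)*(n^2 - 5*n + 4) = (n - 2)*(n - 1)^2*(n + 1)*(n - 4)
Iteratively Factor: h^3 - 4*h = (h)*(h^2 - 4) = h*(h + 2)*(h - 2)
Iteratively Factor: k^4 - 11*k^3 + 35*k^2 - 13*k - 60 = (k - 3)*(k^3 - 8*k^2 + 11*k + 20) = (k - 5)*(k - 3)*(k^2 - 3*k - 4) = (k - 5)*(k - 3)*(k + 1)*(k - 4)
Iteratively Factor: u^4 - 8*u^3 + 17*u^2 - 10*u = (u - 5)*(u^3 - 3*u^2 + 2*u) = u*(u - 5)*(u^2 - 3*u + 2) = u*(u - 5)*(u - 1)*(u - 2)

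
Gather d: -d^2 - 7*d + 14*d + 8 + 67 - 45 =-d^2 + 7*d + 30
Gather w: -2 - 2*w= -2*w - 2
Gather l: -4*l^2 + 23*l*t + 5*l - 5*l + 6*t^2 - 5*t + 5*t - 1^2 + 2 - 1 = -4*l^2 + 23*l*t + 6*t^2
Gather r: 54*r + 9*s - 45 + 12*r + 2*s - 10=66*r + 11*s - 55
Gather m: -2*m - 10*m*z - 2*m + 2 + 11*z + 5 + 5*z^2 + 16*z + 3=m*(-10*z - 4) + 5*z^2 + 27*z + 10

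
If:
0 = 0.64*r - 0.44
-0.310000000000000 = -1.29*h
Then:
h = 0.24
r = 0.69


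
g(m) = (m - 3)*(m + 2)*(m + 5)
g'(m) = (m - 3)*(m + 2) + (m - 3)*(m + 5) + (m + 2)*(m + 5) = 3*m^2 + 8*m - 11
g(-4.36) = 11.12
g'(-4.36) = 11.15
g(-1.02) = -15.68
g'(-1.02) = -16.04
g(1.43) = -34.63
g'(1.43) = 6.57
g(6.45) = 333.80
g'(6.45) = 165.41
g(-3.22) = 13.51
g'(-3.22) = -5.65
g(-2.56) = 7.60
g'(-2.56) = -11.82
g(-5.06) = -1.48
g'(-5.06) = 25.33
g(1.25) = -35.55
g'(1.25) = 3.69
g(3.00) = 0.00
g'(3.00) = 40.00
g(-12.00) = -1050.00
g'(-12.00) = 325.00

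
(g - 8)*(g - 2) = g^2 - 10*g + 16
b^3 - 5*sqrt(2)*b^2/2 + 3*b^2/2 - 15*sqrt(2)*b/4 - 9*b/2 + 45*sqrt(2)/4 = (b - 3/2)*(b + 3)*(b - 5*sqrt(2)/2)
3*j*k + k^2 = k*(3*j + k)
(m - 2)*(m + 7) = m^2 + 5*m - 14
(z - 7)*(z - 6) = z^2 - 13*z + 42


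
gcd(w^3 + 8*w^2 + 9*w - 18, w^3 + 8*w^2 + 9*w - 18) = w^3 + 8*w^2 + 9*w - 18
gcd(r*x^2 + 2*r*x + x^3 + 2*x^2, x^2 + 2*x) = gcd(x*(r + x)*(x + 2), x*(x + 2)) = x^2 + 2*x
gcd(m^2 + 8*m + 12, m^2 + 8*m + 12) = m^2 + 8*m + 12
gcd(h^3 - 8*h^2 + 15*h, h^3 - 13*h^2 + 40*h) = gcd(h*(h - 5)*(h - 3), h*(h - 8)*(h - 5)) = h^2 - 5*h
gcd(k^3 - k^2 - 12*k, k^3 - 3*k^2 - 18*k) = k^2 + 3*k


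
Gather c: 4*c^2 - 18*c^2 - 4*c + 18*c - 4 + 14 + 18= -14*c^2 + 14*c + 28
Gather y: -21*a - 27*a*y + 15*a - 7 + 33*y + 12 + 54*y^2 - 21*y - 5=-6*a + 54*y^2 + y*(12 - 27*a)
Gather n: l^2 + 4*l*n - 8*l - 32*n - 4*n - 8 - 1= l^2 - 8*l + n*(4*l - 36) - 9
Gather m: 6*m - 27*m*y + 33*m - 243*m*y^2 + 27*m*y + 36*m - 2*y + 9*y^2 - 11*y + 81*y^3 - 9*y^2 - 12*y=m*(75 - 243*y^2) + 81*y^3 - 25*y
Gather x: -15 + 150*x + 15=150*x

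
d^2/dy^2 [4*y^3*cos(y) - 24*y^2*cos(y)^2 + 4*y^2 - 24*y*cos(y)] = -4*y^3*cos(y) - 24*y^2*sin(y) + 48*y^2*cos(2*y) + 96*y*sin(2*y) + 48*y*cos(y) + 48*sin(y) - 24*cos(2*y) - 16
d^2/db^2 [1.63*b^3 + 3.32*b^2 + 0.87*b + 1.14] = 9.78*b + 6.64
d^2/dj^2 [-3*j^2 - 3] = -6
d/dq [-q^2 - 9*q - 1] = -2*q - 9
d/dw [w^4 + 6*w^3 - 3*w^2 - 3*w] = 4*w^3 + 18*w^2 - 6*w - 3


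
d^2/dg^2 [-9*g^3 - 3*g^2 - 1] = -54*g - 6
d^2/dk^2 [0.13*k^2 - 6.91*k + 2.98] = 0.260000000000000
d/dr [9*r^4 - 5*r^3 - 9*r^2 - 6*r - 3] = 36*r^3 - 15*r^2 - 18*r - 6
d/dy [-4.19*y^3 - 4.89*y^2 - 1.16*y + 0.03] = -12.57*y^2 - 9.78*y - 1.16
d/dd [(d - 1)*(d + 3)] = 2*d + 2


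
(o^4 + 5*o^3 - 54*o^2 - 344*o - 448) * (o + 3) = o^5 + 8*o^4 - 39*o^3 - 506*o^2 - 1480*o - 1344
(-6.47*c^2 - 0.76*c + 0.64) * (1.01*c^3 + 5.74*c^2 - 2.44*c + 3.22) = -6.5347*c^5 - 37.9054*c^4 + 12.0708*c^3 - 15.3054*c^2 - 4.0088*c + 2.0608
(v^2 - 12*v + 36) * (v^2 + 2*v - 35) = v^4 - 10*v^3 - 23*v^2 + 492*v - 1260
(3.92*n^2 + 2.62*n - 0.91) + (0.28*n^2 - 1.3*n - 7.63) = 4.2*n^2 + 1.32*n - 8.54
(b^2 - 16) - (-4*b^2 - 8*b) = 5*b^2 + 8*b - 16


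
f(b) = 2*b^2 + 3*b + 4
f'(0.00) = 3.00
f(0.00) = 4.00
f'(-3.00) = -9.00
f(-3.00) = 13.00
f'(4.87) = 22.48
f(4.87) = 66.04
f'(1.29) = 8.16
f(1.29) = 11.20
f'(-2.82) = -8.28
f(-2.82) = 11.44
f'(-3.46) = -10.84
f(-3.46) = 17.56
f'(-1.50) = -3.00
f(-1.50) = 4.00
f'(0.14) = 3.56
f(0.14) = 4.46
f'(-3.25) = -10.00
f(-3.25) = 15.38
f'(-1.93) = -4.72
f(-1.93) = 5.66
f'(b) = 4*b + 3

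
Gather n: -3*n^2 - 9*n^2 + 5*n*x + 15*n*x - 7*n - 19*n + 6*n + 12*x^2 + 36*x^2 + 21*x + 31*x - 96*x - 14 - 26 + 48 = -12*n^2 + n*(20*x - 20) + 48*x^2 - 44*x + 8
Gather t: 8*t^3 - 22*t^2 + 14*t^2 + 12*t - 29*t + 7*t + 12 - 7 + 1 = 8*t^3 - 8*t^2 - 10*t + 6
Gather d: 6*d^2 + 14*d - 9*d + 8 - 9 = 6*d^2 + 5*d - 1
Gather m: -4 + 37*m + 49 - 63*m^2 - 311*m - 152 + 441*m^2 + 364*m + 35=378*m^2 + 90*m - 72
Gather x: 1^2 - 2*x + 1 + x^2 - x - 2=x^2 - 3*x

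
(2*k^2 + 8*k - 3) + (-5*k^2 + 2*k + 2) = -3*k^2 + 10*k - 1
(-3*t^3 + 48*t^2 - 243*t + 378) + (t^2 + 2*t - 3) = -3*t^3 + 49*t^2 - 241*t + 375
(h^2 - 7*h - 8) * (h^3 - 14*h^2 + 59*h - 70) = h^5 - 21*h^4 + 149*h^3 - 371*h^2 + 18*h + 560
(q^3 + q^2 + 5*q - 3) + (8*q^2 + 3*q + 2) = q^3 + 9*q^2 + 8*q - 1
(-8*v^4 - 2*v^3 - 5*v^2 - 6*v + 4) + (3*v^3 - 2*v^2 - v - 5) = -8*v^4 + v^3 - 7*v^2 - 7*v - 1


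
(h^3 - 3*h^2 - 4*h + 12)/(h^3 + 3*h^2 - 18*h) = (h^2 - 4)/(h*(h + 6))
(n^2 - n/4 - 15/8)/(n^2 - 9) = (n^2 - n/4 - 15/8)/(n^2 - 9)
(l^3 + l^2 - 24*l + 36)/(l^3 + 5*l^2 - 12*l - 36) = (l - 2)/(l + 2)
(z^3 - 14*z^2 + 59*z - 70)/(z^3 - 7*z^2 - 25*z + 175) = (z - 2)/(z + 5)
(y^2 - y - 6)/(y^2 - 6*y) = (y^2 - y - 6)/(y*(y - 6))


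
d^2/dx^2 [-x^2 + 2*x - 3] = -2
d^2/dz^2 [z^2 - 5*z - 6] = 2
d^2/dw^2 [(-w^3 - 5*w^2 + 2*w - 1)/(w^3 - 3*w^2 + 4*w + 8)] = 2*(-8*w^6 + 18*w^5 + 84*w^4 + 214*w^3 - 591*w^2 + 12*w - 424)/(w^9 - 9*w^8 + 39*w^7 - 75*w^6 + 12*w^5 + 264*w^4 - 320*w^3 - 192*w^2 + 768*w + 512)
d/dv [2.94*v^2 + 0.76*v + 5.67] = 5.88*v + 0.76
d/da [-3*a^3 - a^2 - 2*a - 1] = -9*a^2 - 2*a - 2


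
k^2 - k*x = k*(k - x)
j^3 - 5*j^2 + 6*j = j*(j - 3)*(j - 2)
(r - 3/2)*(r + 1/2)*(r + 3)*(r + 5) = r^4 + 7*r^3 + 25*r^2/4 - 21*r - 45/4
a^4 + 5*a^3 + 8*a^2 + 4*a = a*(a + 1)*(a + 2)^2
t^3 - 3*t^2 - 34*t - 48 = (t - 8)*(t + 2)*(t + 3)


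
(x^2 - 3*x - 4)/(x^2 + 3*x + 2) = (x - 4)/(x + 2)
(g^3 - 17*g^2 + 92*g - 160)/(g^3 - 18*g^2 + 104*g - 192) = (g - 5)/(g - 6)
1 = 1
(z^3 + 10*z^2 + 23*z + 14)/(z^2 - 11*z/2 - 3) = 2*(z^3 + 10*z^2 + 23*z + 14)/(2*z^2 - 11*z - 6)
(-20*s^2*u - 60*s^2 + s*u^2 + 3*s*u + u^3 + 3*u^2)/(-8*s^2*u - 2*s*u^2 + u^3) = (5*s*u + 15*s + u^2 + 3*u)/(u*(2*s + u))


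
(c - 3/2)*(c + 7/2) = c^2 + 2*c - 21/4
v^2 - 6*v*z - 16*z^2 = (v - 8*z)*(v + 2*z)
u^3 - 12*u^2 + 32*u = u*(u - 8)*(u - 4)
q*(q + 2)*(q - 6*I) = q^3 + 2*q^2 - 6*I*q^2 - 12*I*q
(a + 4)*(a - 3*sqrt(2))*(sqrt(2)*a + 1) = sqrt(2)*a^3 - 5*a^2 + 4*sqrt(2)*a^2 - 20*a - 3*sqrt(2)*a - 12*sqrt(2)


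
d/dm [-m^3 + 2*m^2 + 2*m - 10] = -3*m^2 + 4*m + 2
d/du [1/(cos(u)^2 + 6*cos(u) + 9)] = 2*sin(u)/(cos(u) + 3)^3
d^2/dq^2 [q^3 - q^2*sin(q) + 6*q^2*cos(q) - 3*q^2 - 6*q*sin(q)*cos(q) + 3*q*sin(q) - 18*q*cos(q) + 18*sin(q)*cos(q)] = q^2*sin(q) - 6*q^2*cos(q) - 27*q*sin(q) + 12*q*sin(2*q) + 14*q*cos(q) + 6*q + 34*sin(q) - 36*sin(2*q) + 18*cos(q) - 12*cos(2*q) - 6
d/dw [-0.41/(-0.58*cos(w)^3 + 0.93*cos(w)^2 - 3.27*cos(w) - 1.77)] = (0.7134*cos(w)^2 - 0.7626*cos(w) + 1.3407)*sin(w)/(0.58*cos(w)^3 - 0.93*cos(w)^2 + 3.27*cos(w) + 1.77)^2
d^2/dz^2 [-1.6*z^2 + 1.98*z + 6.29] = -3.20000000000000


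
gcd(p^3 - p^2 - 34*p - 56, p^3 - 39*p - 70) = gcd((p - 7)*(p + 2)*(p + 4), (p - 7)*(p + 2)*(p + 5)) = p^2 - 5*p - 14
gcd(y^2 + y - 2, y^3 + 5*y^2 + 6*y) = y + 2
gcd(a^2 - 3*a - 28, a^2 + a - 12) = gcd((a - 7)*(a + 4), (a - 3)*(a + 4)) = a + 4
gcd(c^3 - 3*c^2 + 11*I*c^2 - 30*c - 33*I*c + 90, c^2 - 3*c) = c - 3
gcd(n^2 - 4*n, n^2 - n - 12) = n - 4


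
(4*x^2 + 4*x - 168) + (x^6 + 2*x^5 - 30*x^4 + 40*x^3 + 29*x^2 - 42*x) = x^6 + 2*x^5 - 30*x^4 + 40*x^3 + 33*x^2 - 38*x - 168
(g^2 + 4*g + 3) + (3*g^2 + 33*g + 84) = 4*g^2 + 37*g + 87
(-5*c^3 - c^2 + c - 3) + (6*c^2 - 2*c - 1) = -5*c^3 + 5*c^2 - c - 4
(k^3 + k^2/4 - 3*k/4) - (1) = k^3 + k^2/4 - 3*k/4 - 1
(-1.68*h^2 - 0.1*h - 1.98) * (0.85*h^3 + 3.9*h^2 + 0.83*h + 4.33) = -1.428*h^5 - 6.637*h^4 - 3.4674*h^3 - 15.0794*h^2 - 2.0764*h - 8.5734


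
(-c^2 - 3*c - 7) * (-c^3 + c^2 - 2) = c^5 + 2*c^4 + 4*c^3 - 5*c^2 + 6*c + 14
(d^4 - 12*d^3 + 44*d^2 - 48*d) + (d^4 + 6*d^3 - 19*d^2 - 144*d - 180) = 2*d^4 - 6*d^3 + 25*d^2 - 192*d - 180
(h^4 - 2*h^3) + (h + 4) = h^4 - 2*h^3 + h + 4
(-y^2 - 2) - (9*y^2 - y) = -10*y^2 + y - 2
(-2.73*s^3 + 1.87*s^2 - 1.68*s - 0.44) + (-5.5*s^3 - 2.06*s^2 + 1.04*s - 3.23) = -8.23*s^3 - 0.19*s^2 - 0.64*s - 3.67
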